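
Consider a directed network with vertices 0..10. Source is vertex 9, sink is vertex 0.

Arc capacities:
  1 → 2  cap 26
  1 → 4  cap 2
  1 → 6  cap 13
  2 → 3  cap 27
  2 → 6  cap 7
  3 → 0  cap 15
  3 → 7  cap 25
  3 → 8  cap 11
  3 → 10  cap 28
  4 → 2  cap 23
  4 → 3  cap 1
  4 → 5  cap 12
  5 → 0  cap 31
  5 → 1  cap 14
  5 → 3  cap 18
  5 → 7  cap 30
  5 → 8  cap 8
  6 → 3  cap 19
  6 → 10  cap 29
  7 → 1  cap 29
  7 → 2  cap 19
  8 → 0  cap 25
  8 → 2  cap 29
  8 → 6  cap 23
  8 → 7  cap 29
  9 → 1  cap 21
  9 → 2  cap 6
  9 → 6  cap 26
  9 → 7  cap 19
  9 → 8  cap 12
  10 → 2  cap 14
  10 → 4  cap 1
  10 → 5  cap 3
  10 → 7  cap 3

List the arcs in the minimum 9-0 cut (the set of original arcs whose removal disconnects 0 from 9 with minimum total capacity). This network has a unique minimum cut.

Min-cut arcs: {(1,4), (3,0), (3,8), (9,8), (10,4), (10,5)} (total capacity 44)

augment #1: 9→8→0 push 12
augment #2: 9→2→3→0 push 6
augment #3: 9→6→3→0 push 9
augment #4: 9→1→4→5→0 push 2
augment #5: 9→6→3→8→0 push 10
augment #6: 9→6→10→5→0 push 3
augment #7: 9→1→2→3→8→0 push 1
augment #8: 9→6→10→4→5→0 push 1
max flow = 44; residual-reachable set from 9 gives S-side
cut edges (S→T): {(1,4), (3,0), (3,8), (9,8), (10,4), (10,5)} total cap 44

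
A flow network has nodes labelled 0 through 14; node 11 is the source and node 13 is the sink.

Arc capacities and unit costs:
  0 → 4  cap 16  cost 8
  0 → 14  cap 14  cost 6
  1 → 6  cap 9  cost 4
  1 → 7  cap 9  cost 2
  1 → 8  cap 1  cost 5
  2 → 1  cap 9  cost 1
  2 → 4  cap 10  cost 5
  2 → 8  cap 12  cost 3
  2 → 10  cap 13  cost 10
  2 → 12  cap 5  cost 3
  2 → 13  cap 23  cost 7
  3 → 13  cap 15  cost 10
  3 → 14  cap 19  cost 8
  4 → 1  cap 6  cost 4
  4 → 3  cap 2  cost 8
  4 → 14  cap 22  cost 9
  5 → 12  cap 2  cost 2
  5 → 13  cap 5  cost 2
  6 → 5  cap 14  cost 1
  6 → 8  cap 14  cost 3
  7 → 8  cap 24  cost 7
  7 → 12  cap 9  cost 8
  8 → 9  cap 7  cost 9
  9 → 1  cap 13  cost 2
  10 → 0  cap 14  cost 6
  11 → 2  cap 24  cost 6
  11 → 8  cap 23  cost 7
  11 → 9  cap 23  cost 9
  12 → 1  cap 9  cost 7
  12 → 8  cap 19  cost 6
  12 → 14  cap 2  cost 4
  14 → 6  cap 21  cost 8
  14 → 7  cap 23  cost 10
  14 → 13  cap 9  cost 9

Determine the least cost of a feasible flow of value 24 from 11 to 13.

shortest-cost path #1: 11→2→13 push 23 @ unit cost 13 (adds 299)
shortest-cost path #2: 11→2→1→6→5→13 push 1 @ unit cost 14 (adds 14)
total cost = 313

Minimum cost for 24 units: 313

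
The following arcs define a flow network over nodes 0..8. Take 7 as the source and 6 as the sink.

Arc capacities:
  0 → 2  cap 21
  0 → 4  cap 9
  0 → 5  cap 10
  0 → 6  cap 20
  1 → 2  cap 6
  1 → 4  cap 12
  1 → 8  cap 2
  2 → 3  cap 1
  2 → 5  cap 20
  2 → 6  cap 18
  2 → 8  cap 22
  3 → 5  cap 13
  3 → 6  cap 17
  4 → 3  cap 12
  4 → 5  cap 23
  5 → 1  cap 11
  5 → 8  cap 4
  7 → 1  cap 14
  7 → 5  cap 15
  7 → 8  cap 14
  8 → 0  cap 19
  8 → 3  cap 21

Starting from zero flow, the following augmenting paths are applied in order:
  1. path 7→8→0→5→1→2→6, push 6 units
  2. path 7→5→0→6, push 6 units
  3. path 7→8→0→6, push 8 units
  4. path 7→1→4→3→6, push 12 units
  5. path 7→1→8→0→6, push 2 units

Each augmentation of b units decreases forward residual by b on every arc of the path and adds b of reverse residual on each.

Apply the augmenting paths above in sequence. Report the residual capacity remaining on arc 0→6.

after path 1 (7→8→0→5→1→2→6, push 6): res(0,6)=20
after path 2 (7→5→0→6, push 6): res(0,6)=14
after path 3 (7→8→0→6, push 8): res(0,6)=6
after path 4 (7→1→4→3→6, push 12): res(0,6)=6
after path 5 (7→1→8→0→6, push 2): res(0,6)=4

Residual capacity of (0,6): 4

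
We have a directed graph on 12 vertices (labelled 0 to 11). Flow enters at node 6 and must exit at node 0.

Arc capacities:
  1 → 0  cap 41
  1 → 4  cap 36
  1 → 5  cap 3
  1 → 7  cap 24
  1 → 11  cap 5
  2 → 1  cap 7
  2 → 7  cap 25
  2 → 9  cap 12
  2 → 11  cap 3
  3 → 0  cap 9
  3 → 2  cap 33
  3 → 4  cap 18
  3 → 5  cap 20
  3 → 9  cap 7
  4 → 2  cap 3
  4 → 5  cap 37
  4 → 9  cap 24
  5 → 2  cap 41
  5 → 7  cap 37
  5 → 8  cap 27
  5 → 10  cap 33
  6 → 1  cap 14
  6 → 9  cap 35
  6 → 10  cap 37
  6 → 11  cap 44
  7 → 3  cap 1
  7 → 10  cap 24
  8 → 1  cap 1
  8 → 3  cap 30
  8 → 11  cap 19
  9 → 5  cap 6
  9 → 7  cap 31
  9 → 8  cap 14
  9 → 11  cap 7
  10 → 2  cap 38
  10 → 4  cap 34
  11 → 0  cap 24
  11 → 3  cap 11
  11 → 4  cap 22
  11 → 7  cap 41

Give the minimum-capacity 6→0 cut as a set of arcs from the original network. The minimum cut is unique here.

augment #1: 6→1→0 push 14
augment #2: 6→11→0 push 24
augment #3: 6→11→3→0 push 9
augment #4: 6→9→8→1→0 push 1
augment #5: 6→10→2→1→0 push 7
max flow = 55; residual-reachable set from 6 gives S-side
cut edges (S→T): {(2,1), (3,0), (6,1), (8,1), (11,0)} total cap 55

Min-cut arcs: {(2,1), (3,0), (6,1), (8,1), (11,0)} (total capacity 55)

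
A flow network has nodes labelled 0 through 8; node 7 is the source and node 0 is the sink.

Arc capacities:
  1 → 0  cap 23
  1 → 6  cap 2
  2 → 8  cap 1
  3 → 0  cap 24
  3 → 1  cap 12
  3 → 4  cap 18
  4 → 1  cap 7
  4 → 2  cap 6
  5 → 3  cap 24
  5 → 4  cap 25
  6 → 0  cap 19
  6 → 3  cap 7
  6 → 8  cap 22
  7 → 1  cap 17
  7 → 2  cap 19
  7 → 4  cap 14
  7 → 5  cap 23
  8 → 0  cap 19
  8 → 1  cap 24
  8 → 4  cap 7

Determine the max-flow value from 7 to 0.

augment #1: 7→1→0 bottleneck 17, total now 17
augment #2: 7→2→8→0 bottleneck 1, total now 18
augment #3: 7→4→1→0 bottleneck 6, total now 24
augment #4: 7→5→3→0 bottleneck 23, total now 47
augment #5: 7→4→1→6→0 bottleneck 1, total now 48

Maximum flow value: 48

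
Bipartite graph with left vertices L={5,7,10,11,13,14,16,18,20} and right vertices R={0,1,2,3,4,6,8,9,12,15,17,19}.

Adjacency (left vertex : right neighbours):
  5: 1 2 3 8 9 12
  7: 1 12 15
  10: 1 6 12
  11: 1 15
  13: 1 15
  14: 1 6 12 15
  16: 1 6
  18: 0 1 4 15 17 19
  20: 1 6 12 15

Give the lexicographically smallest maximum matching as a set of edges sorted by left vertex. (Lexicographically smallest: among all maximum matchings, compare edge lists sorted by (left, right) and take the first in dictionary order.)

Lex-smallest maximum matching: {(5,2), (7,1), (10,6), (11,15), (14,12), (18,0)}

|M| = 6 (so the lex-smallest maximum matching has 6 edges)
process left vertices in ascending order; for each, take the smallest-labelled available neighbour that still permits 6 edges overall, or leave it unmatched if none does
lex-smallest matching: {5-2, 7-1, 10-6, 11-15, 14-12, 18-0}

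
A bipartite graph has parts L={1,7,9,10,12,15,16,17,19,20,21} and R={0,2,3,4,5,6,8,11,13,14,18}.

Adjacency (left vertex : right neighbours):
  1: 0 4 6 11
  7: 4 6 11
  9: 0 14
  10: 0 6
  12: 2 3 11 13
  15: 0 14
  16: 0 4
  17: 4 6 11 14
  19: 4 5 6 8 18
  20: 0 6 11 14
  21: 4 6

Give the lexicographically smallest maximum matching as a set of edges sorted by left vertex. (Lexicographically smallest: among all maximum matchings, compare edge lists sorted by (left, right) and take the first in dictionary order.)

|M| = 7 (so the lex-smallest maximum matching has 7 edges)
process left vertices in ascending order; for each, take the smallest-labelled available neighbour that still permits 7 edges overall, or leave it unmatched if none does
lex-smallest matching: {1-0, 7-4, 9-14, 10-6, 12-2, 17-11, 19-5}

Lex-smallest maximum matching: {(1,0), (7,4), (9,14), (10,6), (12,2), (17,11), (19,5)}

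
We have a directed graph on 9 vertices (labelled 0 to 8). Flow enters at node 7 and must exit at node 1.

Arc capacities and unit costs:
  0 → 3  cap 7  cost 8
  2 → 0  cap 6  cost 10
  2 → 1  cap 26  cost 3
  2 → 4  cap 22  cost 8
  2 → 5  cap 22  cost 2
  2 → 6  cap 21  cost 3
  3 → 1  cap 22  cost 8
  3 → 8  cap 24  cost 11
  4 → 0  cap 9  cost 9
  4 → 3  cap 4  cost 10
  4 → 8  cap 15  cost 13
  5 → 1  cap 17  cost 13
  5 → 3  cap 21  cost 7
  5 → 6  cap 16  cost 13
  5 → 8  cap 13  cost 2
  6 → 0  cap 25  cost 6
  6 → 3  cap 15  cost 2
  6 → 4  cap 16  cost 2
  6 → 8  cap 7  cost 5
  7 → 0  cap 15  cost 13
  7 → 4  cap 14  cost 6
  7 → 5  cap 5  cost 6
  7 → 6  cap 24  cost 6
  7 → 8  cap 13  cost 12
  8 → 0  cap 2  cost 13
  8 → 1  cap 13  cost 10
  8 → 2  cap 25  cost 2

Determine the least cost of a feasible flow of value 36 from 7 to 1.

Minimum cost for 36 units: 570

shortest-cost path #1: 7→5→8→2→1 push 5 @ unit cost 13 (adds 65)
shortest-cost path #2: 7→6→8→2→1 push 7 @ unit cost 16 (adds 112)
shortest-cost path #3: 7→6→3→1 push 15 @ unit cost 16 (adds 240)
shortest-cost path #4: 7→8→2→1 push 9 @ unit cost 17 (adds 153)
total cost = 570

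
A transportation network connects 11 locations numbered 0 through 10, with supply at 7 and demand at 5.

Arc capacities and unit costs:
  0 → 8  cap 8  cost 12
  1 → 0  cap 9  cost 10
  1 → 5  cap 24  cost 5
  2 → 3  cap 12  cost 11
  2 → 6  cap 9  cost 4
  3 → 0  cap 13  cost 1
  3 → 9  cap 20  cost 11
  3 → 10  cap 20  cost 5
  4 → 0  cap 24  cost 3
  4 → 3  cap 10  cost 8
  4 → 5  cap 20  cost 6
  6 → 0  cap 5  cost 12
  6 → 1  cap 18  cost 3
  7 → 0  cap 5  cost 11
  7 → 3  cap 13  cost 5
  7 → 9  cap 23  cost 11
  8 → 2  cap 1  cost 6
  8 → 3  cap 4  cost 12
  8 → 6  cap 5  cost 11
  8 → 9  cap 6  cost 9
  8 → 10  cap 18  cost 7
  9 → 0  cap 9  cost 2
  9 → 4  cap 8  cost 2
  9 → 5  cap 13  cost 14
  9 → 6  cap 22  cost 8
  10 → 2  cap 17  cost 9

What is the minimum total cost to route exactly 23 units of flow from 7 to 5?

Minimum cost for 23 units: 531

shortest-cost path #1: 7→9→4→5 push 8 @ unit cost 19 (adds 152)
shortest-cost path #2: 7→9→5 push 13 @ unit cost 25 (adds 325)
shortest-cost path #3: 7→9→6→1→5 push 2 @ unit cost 27 (adds 54)
total cost = 531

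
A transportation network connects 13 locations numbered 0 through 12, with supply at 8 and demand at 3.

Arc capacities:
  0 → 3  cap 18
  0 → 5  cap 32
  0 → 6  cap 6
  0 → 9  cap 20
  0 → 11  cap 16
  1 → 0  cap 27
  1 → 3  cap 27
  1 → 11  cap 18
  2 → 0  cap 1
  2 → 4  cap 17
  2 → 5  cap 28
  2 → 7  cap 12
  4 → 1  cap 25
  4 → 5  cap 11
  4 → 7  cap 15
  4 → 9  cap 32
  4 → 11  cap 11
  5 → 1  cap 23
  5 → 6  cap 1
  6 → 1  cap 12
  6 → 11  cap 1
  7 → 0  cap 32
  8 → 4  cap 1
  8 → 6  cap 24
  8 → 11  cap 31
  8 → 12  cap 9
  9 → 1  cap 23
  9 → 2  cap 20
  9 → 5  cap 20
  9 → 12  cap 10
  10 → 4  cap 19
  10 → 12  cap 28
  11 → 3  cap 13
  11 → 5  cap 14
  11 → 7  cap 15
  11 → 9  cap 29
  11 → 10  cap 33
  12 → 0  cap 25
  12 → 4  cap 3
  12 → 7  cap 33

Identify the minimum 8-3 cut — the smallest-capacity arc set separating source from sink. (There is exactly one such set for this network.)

Min-cut arcs: {(6,1), (6,11), (8,4), (8,11), (8,12)} (total capacity 54)

augment #1: 8→11→3 push 13
augment #2: 8→4→1→3 push 1
augment #3: 8→6→1→3 push 12
augment #4: 8→12→0→3 push 9
augment #5: 8→11→5→1→3 push 14
augment #6: 8→11→7→0→3 push 4
augment #7: 8→6→11→7→0→3 push 1
max flow = 54; residual-reachable set from 8 gives S-side
cut edges (S→T): {(6,1), (6,11), (8,4), (8,11), (8,12)} total cap 54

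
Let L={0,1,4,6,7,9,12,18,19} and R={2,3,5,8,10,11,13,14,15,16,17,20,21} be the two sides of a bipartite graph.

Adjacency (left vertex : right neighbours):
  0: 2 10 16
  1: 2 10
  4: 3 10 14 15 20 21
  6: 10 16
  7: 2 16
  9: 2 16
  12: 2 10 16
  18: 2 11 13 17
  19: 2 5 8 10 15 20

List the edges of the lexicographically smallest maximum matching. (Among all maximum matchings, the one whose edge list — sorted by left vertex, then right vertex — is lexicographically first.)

Lex-smallest maximum matching: {(0,2), (1,10), (4,3), (6,16), (18,11), (19,5)}

|M| = 6 (so the lex-smallest maximum matching has 6 edges)
process left vertices in ascending order; for each, take the smallest-labelled available neighbour that still permits 6 edges overall, or leave it unmatched if none does
lex-smallest matching: {0-2, 1-10, 4-3, 6-16, 18-11, 19-5}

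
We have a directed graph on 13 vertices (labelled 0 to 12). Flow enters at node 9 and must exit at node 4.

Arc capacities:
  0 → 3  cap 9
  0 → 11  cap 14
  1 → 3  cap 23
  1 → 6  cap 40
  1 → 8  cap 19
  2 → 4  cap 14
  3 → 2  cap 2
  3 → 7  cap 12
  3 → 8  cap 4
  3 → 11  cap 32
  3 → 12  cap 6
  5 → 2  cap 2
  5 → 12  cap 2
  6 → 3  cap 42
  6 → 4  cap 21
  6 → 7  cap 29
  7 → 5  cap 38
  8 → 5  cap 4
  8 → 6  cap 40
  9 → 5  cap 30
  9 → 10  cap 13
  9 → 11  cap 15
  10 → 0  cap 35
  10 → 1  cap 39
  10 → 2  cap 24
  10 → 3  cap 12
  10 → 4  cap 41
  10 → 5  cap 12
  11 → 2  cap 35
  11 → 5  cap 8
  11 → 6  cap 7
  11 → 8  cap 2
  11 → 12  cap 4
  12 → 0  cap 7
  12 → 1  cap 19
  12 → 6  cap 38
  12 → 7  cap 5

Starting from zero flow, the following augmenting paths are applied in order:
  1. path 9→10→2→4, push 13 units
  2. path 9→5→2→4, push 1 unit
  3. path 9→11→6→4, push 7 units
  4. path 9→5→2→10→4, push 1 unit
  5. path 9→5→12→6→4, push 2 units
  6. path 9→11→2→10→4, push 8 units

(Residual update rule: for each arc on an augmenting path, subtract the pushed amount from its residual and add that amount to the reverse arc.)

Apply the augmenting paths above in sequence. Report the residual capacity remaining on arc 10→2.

Residual capacity of (10,2): 20

after path 1 (9→10→2→4, push 13): res(10,2)=11
after path 2 (9→5→2→4, push 1): res(10,2)=11
after path 3 (9→11→6→4, push 7): res(10,2)=11
after path 4 (9→5→2→10→4, push 1): res(10,2)=12
after path 5 (9→5→12→6→4, push 2): res(10,2)=12
after path 6 (9→11→2→10→4, push 8): res(10,2)=20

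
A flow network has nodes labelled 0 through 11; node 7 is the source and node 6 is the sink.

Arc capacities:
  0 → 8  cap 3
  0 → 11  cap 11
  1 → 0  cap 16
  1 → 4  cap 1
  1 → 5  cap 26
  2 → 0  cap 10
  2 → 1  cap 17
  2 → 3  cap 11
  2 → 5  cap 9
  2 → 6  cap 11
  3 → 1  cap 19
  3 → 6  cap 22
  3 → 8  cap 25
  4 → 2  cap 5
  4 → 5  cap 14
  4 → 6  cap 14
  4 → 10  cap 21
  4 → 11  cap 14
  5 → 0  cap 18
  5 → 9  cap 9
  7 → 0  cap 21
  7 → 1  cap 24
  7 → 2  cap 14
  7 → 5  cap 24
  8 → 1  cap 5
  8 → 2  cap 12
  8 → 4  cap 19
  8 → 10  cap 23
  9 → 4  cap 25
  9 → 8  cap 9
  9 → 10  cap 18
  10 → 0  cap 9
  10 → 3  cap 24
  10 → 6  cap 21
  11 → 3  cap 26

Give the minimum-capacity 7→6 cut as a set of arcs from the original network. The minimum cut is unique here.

augment #1: 7→2→6 push 11
augment #2: 7→1→4→6 push 1
augment #3: 7→2→3→6 push 3
augment #4: 7→0→8→4→6 push 3
augment #5: 7→0→11→3→6 push 11
augment #6: 7→5→9→4→6 push 9
max flow = 38; residual-reachable set from 7 gives S-side
cut edges (S→T): {(0,8), (0,11), (1,4), (5,9), (7,2)} total cap 38

Min-cut arcs: {(0,8), (0,11), (1,4), (5,9), (7,2)} (total capacity 38)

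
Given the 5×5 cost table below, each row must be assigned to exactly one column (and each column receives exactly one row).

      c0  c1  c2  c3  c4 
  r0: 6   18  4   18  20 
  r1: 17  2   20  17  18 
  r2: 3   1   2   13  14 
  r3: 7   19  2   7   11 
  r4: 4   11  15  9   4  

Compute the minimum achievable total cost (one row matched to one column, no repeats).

optimal assignment: row0→col2 (cost 4), row1→col1 (cost 2), row2→col0 (cost 3), row3→col3 (cost 7), row4→col4 (cost 4)
total = 4 + 2 + 3 + 7 + 4 = 20

Minimum assignment cost: 20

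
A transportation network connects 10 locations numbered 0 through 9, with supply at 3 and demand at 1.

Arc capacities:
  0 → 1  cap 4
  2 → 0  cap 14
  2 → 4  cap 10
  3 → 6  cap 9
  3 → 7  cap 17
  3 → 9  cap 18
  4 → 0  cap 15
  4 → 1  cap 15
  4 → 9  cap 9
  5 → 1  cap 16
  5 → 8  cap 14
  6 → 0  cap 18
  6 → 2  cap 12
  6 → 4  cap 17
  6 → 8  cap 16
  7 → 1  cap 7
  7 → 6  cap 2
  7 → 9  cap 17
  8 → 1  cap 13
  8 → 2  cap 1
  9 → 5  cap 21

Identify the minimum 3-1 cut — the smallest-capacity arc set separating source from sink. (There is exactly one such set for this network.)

Min-cut arcs: {(3,6), (7,1), (7,6), (9,5)} (total capacity 39)

augment #1: 3→7→1 push 7
augment #2: 3→6→0→1 push 4
augment #3: 3→6→4→1 push 5
augment #4: 3→9→5→1 push 16
augment #5: 3→7→6→4→1 push 2
augment #6: 3→9→5→8→1 push 2
augment #7: 3→7→9→5→8→1 push 3
max flow = 39; residual-reachable set from 3 gives S-side
cut edges (S→T): {(3,6), (7,1), (7,6), (9,5)} total cap 39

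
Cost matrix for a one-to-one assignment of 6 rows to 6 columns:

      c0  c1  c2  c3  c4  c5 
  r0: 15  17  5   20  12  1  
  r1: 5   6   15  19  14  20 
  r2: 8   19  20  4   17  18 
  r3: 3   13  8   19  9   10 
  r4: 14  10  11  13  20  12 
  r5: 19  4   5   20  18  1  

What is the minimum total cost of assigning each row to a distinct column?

one of 3 optimal assignments: row0→col2 (cost 5), row1→col0 (cost 5), row2→col3 (cost 4), row3→col4 (cost 9), row4→col1 (cost 10), row5→col5 (cost 1)
total = 5 + 5 + 4 + 9 + 10 + 1 = 34

Minimum assignment cost: 34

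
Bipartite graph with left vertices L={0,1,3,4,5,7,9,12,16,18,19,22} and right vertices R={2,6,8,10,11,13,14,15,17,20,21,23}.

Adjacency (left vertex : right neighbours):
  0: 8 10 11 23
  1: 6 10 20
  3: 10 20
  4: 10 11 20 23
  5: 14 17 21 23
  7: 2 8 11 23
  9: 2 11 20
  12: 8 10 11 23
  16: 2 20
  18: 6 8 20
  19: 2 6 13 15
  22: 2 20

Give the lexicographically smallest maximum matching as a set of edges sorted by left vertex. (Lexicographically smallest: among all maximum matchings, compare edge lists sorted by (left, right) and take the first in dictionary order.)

|M| = 9 (so the lex-smallest maximum matching has 9 edges)
process left vertices in ascending order; for each, take the smallest-labelled available neighbour that still permits 9 edges overall, or leave it unmatched if none does
lex-smallest matching: {0-8, 1-6, 3-10, 4-11, 5-14, 7-2, 9-20, 12-23, 19-13}

Lex-smallest maximum matching: {(0,8), (1,6), (3,10), (4,11), (5,14), (7,2), (9,20), (12,23), (19,13)}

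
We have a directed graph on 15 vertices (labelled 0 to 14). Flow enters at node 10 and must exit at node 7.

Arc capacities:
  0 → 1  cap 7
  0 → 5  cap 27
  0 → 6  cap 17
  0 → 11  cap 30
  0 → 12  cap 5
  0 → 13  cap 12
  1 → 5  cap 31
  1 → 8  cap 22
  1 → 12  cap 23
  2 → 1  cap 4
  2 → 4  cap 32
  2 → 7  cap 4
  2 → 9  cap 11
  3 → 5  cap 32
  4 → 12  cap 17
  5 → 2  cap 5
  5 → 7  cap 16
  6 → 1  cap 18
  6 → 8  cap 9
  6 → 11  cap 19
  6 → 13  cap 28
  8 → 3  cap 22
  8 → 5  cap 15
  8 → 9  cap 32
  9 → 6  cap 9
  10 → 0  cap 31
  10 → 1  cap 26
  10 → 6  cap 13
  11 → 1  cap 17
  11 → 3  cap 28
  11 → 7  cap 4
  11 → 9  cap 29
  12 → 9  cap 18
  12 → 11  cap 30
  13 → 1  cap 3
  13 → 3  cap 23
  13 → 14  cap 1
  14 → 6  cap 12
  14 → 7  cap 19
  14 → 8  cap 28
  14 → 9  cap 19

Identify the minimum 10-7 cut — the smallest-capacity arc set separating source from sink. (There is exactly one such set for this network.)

augment #1: 10→0→5→7 push 16
augment #2: 10→0→11→7 push 4
augment #3: 10→0→5→2→7 push 4
augment #4: 10→0→13→14→7 push 1
max flow = 25; residual-reachable set from 10 gives S-side
cut edges (S→T): {(2,7), (5,7), (11,7), (13,14)} total cap 25

Min-cut arcs: {(2,7), (5,7), (11,7), (13,14)} (total capacity 25)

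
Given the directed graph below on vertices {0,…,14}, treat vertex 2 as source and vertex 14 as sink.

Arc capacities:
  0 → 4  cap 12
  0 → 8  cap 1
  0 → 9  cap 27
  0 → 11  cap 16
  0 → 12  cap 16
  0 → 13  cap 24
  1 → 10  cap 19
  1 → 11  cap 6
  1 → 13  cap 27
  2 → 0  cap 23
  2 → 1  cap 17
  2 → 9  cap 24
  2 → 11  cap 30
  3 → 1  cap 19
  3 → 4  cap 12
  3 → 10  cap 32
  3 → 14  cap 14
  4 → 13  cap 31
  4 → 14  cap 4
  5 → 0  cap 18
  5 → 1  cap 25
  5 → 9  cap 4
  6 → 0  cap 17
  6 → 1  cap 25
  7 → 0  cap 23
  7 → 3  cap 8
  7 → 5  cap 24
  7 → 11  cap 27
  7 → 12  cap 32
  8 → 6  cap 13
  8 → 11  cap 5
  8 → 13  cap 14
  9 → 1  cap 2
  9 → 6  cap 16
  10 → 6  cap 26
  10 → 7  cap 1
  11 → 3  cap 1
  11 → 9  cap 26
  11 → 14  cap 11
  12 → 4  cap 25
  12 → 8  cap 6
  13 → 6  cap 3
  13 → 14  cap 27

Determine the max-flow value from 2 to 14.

augment #1: 2→11→14 bottleneck 11, total now 11
augment #2: 2→0→4→14 bottleneck 4, total now 15
augment #3: 2→0→13→14 bottleneck 19, total now 34
augment #4: 2→1→13→14 bottleneck 8, total now 42
augment #5: 2→11→3→14 bottleneck 1, total now 43
augment #6: 2→1→10→7→3→14 bottleneck 1, total now 44

Maximum flow value: 44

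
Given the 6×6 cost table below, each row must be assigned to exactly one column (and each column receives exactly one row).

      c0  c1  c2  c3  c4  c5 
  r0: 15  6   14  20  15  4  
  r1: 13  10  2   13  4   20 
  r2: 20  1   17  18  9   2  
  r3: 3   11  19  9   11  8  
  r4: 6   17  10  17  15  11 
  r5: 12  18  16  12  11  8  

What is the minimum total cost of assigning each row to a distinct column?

Minimum assignment cost: 33

optimal assignment: row0→col5 (cost 4), row1→col2 (cost 2), row2→col1 (cost 1), row3→col3 (cost 9), row4→col0 (cost 6), row5→col4 (cost 11)
total = 4 + 2 + 1 + 9 + 6 + 11 = 33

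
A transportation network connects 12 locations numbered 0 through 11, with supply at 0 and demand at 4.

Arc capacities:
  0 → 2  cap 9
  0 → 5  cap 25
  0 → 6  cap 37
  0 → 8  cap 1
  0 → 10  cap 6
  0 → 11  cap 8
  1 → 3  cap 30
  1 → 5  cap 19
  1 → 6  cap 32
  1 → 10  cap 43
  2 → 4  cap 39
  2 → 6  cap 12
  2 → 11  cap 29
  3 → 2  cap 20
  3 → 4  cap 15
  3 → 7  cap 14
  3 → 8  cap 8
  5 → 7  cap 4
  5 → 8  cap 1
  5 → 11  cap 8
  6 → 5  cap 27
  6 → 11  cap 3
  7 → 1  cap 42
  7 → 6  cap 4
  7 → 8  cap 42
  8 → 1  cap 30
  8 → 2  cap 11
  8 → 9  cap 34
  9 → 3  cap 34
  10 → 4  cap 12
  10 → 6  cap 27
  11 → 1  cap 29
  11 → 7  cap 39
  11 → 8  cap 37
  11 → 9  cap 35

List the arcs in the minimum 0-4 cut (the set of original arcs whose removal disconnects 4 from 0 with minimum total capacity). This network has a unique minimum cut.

Min-cut arcs: {(0,2), (0,8), (0,10), (0,11), (5,7), (5,8), (5,11), (6,11)} (total capacity 40)

augment #1: 0→2→4 push 9
augment #2: 0→10→4 push 6
augment #3: 0→8→2→4 push 1
augment #4: 0→5→8→2→4 push 1
augment #5: 0→11→1→3→4 push 8
augment #6: 0→5→7→1→3→4 push 4
augment #7: 0→5→11→1→3→4 push 3
augment #8: 0→5→11→1→10→4 push 5
augment #9: 0→6→11→1→10→4 push 1
augment #10: 0→6→11→8→2→4 push 2
max flow = 40; residual-reachable set from 0 gives S-side
cut edges (S→T): {(0,2), (0,8), (0,10), (0,11), (5,7), (5,8), (5,11), (6,11)} total cap 40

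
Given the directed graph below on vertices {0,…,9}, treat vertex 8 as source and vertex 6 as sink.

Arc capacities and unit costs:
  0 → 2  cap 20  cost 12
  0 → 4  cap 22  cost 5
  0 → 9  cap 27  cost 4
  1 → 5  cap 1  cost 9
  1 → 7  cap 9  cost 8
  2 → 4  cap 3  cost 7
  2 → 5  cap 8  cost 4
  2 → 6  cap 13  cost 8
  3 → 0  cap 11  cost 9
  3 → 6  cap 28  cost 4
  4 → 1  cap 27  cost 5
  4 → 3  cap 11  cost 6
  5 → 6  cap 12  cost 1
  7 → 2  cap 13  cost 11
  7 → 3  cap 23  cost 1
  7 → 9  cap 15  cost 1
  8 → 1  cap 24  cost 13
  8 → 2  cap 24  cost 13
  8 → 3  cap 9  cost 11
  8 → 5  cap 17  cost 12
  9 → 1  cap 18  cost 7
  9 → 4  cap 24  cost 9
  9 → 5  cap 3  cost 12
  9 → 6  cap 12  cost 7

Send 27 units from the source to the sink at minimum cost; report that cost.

Minimum cost for 27 units: 417

shortest-cost path #1: 8→5→6 push 12 @ unit cost 13 (adds 156)
shortest-cost path #2: 8→3→6 push 9 @ unit cost 15 (adds 135)
shortest-cost path #3: 8→2→6 push 6 @ unit cost 21 (adds 126)
total cost = 417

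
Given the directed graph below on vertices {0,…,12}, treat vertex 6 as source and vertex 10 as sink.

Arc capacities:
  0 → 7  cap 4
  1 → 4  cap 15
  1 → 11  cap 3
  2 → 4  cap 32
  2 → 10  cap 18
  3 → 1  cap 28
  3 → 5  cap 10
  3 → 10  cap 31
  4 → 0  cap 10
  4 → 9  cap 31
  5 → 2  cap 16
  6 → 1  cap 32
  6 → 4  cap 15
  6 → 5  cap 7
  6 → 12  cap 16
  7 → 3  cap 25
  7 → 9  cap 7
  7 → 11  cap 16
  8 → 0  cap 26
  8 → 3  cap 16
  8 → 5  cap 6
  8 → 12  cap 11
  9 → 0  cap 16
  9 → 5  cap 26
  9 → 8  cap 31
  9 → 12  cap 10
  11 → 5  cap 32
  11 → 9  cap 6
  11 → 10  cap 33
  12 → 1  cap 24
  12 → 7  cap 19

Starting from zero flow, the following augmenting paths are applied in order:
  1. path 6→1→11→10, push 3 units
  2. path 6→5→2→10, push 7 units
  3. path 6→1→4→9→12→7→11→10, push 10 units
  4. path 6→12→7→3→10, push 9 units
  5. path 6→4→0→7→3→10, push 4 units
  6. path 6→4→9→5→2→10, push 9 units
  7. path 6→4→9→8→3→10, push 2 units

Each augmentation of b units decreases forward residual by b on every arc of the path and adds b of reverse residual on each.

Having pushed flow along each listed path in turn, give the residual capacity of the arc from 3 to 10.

Residual capacity of (3,10): 16

after path 1 (6→1→11→10, push 3): res(3,10)=31
after path 2 (6→5→2→10, push 7): res(3,10)=31
after path 3 (6→1→4→9→12→7→11→10, push 10): res(3,10)=31
after path 4 (6→12→7→3→10, push 9): res(3,10)=22
after path 5 (6→4→0→7→3→10, push 4): res(3,10)=18
after path 6 (6→4→9→5→2→10, push 9): res(3,10)=18
after path 7 (6→4→9→8→3→10, push 2): res(3,10)=16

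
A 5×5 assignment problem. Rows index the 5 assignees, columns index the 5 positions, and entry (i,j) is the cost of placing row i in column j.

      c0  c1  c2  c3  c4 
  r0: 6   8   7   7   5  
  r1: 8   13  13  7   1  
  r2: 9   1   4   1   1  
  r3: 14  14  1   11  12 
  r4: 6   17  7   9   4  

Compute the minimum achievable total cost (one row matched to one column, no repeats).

Minimum assignment cost: 16

optimal assignment: row0→col3 (cost 7), row1→col4 (cost 1), row2→col1 (cost 1), row3→col2 (cost 1), row4→col0 (cost 6)
total = 7 + 1 + 1 + 1 + 6 = 16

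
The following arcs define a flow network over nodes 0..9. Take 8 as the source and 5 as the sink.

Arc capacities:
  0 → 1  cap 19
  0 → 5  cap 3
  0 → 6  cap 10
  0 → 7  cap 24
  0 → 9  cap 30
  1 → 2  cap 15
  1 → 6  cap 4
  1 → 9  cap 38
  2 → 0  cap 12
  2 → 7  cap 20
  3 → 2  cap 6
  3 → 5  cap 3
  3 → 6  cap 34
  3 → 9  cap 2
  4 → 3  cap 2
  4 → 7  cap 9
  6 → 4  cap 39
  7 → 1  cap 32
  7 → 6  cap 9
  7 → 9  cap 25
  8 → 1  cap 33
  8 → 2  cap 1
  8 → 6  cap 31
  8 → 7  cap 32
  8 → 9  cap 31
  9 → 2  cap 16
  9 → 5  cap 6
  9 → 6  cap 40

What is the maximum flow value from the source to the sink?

augment #1: 8→9→5 bottleneck 6, total now 6
augment #2: 8→2→0→5 bottleneck 1, total now 7
augment #3: 8→1→2→0→5 bottleneck 2, total now 9
augment #4: 8→6→4→3→5 bottleneck 2, total now 11

Maximum flow value: 11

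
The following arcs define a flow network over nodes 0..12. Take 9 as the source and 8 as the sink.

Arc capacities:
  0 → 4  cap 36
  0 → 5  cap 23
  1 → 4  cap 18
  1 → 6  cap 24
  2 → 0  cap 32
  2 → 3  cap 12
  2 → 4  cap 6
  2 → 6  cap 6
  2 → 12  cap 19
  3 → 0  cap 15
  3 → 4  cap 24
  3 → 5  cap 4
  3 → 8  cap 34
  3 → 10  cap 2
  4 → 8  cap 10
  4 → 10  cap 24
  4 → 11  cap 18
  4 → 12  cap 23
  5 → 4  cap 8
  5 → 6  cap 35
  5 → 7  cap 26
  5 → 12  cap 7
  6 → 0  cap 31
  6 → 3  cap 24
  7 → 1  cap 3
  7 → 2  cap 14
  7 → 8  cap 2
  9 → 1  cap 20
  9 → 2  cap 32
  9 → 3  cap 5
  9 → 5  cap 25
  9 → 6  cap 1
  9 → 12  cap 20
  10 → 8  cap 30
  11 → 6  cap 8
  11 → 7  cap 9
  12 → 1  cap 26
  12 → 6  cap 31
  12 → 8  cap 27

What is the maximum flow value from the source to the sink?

augment #1: 9→3→8 bottleneck 5, total now 5
augment #2: 9→12→8 bottleneck 20, total now 25
augment #3: 9→1→4→8 bottleneck 10, total now 35
augment #4: 9→2→3→8 bottleneck 12, total now 47
augment #5: 9→2→12→8 bottleneck 7, total now 54
augment #6: 9→5→7→8 bottleneck 2, total now 56
augment #7: 9→6→3→8 bottleneck 1, total now 57
augment #8: 9→1→4→10→8 bottleneck 8, total now 65
augment #9: 9→1→6→3→8 bottleneck 2, total now 67
augment #10: 9→2→4→10→8 bottleneck 6, total now 73
augment #11: 9→2→6→3→8 bottleneck 6, total now 79
augment #12: 9→5→4→10→8 bottleneck 8, total now 87
augment #13: 9→5→6→3→8 bottleneck 8, total now 95
augment #14: 9→2→0→4→10→8 bottleneck 1, total now 96
augment #15: 9→5→6→3→10→8 bottleneck 2, total now 98
augment #16: 9→5→6→0→4→10→8 bottleneck 1, total now 99

Maximum flow value: 99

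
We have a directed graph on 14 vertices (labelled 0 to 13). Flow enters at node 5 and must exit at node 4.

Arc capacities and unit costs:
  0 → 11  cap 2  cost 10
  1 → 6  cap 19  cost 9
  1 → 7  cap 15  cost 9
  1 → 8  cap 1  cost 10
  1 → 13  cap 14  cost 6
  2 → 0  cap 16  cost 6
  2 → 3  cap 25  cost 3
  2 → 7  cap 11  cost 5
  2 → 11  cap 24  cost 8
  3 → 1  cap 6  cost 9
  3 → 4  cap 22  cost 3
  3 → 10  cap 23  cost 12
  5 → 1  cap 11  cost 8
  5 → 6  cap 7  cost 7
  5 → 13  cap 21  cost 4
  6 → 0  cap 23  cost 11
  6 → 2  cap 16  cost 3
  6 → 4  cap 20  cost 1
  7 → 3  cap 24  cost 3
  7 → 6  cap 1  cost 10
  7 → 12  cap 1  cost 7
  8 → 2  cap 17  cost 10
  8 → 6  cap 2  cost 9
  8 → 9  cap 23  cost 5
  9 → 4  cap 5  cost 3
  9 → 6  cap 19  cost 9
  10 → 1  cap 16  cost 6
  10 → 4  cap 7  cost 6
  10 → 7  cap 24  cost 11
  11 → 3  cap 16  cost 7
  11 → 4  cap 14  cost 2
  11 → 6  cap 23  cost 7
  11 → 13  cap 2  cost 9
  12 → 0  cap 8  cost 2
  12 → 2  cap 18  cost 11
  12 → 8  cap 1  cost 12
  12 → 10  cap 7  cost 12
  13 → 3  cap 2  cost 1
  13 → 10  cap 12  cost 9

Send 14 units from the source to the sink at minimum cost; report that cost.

shortest-cost path #1: 5→6→4 push 7 @ unit cost 8 (adds 56)
shortest-cost path #2: 5→13→3→4 push 2 @ unit cost 8 (adds 16)
shortest-cost path #3: 5→1→6→4 push 5 @ unit cost 18 (adds 90)
total cost = 162

Minimum cost for 14 units: 162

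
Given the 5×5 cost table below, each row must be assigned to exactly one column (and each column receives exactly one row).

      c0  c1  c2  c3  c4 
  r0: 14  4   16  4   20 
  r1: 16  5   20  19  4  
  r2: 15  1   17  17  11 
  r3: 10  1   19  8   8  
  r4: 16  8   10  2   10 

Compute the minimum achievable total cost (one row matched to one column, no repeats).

optimal assignment: row0→col3 (cost 4), row1→col4 (cost 4), row2→col1 (cost 1), row3→col0 (cost 10), row4→col2 (cost 10)
total = 4 + 4 + 1 + 10 + 10 = 29

Minimum assignment cost: 29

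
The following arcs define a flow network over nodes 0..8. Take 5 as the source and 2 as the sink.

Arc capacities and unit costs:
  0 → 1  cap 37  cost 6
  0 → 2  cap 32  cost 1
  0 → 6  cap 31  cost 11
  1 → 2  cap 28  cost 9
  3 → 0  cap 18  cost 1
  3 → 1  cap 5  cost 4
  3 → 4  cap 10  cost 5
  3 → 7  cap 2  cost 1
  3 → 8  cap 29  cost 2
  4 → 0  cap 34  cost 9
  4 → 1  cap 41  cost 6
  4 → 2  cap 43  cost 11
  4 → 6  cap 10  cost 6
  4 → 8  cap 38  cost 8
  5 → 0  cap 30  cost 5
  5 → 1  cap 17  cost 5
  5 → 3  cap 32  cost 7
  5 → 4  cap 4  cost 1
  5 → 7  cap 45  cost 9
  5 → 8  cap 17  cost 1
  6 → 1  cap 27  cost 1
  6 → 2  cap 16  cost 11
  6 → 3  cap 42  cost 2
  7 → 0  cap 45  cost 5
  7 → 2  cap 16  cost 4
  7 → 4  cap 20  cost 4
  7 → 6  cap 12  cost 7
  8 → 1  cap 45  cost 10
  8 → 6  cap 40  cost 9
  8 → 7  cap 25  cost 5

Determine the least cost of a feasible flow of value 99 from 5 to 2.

shortest-cost path #1: 5→0→2 push 30 @ unit cost 6 (adds 180)
shortest-cost path #2: 5→3→0→2 push 2 @ unit cost 9 (adds 18)
shortest-cost path #3: 5→8→7→2 push 16 @ unit cost 10 (adds 160)
shortest-cost path #4: 5→4→2 push 4 @ unit cost 12 (adds 48)
shortest-cost path #5: 5→1→2 push 17 @ unit cost 14 (adds 238)
shortest-cost path #6: 5→8→1→2 push 1 @ unit cost 20 (adds 20)
shortest-cost path #7: 5→3→1→2 push 5 @ unit cost 20 (adds 100)
shortest-cost path #8: 5→3→7→8→1→2 push 2 @ unit cost 22 (adds 44)
shortest-cost path #9: 5→7→8→1→2 push 3 @ unit cost 23 (adds 69)
shortest-cost path #10: 5→3→4→2 push 10 @ unit cost 23 (adds 230)
shortest-cost path #11: 5→7→4→2 push 9 @ unit cost 24 (adds 216)
total cost = 1323

Minimum cost for 99 units: 1323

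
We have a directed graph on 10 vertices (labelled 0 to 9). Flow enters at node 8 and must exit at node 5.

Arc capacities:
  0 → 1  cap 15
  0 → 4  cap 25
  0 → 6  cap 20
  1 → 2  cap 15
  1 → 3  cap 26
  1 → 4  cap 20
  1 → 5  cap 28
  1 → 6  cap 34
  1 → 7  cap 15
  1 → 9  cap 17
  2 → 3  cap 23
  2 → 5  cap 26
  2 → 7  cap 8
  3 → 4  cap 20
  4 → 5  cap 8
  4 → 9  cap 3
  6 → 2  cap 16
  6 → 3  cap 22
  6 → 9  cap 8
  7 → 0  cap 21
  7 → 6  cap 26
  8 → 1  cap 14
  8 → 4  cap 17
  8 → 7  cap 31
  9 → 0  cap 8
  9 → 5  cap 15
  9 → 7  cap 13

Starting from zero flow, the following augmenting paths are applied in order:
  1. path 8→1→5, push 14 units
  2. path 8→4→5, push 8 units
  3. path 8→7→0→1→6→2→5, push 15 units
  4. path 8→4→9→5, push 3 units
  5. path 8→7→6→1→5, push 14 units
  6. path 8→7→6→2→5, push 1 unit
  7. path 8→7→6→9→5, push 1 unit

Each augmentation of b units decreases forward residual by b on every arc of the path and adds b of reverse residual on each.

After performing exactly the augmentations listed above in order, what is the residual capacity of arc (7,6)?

Residual capacity of (7,6): 10

after path 1 (8→1→5, push 14): res(7,6)=26
after path 2 (8→4→5, push 8): res(7,6)=26
after path 3 (8→7→0→1→6→2→5, push 15): res(7,6)=26
after path 4 (8→4→9→5, push 3): res(7,6)=26
after path 5 (8→7→6→1→5, push 14): res(7,6)=12
after path 6 (8→7→6→2→5, push 1): res(7,6)=11
after path 7 (8→7→6→9→5, push 1): res(7,6)=10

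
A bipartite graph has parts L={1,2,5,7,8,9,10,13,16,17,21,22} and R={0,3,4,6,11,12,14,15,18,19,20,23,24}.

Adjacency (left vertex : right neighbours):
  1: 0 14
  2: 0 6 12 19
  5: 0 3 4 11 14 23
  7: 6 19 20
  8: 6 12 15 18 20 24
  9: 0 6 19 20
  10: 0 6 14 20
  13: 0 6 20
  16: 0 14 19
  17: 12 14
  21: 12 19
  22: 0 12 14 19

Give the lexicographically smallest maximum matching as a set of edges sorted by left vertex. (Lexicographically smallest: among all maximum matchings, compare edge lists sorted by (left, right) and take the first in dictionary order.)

|M| = 8 (so the lex-smallest maximum matching has 8 edges)
process left vertices in ascending order; for each, take the smallest-labelled available neighbour that still permits 8 edges overall, or leave it unmatched if none does
lex-smallest matching: {1-0, 2-6, 5-3, 7-19, 8-15, 9-20, 10-14, 17-12}

Lex-smallest maximum matching: {(1,0), (2,6), (5,3), (7,19), (8,15), (9,20), (10,14), (17,12)}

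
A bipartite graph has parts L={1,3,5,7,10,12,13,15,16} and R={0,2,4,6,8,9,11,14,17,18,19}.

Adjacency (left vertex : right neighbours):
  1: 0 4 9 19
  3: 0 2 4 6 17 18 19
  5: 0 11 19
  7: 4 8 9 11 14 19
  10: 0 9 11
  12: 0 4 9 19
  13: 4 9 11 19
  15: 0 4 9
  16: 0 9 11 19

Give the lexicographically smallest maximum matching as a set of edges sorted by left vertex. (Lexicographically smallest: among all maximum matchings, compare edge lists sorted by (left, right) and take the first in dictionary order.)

Lex-smallest maximum matching: {(1,0), (3,2), (5,11), (7,8), (10,9), (12,4), (13,19)}

|M| = 7 (so the lex-smallest maximum matching has 7 edges)
process left vertices in ascending order; for each, take the smallest-labelled available neighbour that still permits 7 edges overall, or leave it unmatched if none does
lex-smallest matching: {1-0, 3-2, 5-11, 7-8, 10-9, 12-4, 13-19}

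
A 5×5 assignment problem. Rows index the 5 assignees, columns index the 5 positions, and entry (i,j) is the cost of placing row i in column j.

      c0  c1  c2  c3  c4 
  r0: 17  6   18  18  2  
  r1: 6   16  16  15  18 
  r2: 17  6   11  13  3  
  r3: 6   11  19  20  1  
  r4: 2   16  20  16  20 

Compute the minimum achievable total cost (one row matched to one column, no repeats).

Minimum assignment cost: 35

optimal assignment: row0→col1 (cost 6), row1→col3 (cost 15), row2→col2 (cost 11), row3→col4 (cost 1), row4→col0 (cost 2)
total = 6 + 15 + 11 + 1 + 2 = 35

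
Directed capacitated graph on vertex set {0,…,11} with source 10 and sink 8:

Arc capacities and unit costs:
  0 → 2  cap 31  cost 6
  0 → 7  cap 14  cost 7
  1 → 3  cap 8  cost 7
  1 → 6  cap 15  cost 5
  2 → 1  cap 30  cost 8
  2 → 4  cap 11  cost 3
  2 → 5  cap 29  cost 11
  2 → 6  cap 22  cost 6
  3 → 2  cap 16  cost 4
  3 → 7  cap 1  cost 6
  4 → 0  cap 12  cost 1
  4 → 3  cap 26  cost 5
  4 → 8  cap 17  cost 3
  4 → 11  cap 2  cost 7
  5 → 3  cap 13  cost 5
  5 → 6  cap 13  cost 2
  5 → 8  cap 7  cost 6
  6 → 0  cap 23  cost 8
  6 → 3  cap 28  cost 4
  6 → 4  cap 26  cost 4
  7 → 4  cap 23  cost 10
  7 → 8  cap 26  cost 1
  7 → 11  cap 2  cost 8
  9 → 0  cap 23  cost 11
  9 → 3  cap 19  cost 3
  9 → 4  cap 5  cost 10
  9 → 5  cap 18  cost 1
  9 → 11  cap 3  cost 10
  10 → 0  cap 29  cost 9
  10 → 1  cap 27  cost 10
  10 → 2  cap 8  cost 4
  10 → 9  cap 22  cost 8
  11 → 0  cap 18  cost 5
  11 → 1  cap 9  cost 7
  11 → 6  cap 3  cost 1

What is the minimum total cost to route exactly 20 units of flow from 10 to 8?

Minimum cost for 20 units: 270

shortest-cost path #1: 10→2→4→8 push 8 @ unit cost 10 (adds 80)
shortest-cost path #2: 10→9→5→8 push 7 @ unit cost 15 (adds 105)
shortest-cost path #3: 10→0→7→8 push 5 @ unit cost 17 (adds 85)
total cost = 270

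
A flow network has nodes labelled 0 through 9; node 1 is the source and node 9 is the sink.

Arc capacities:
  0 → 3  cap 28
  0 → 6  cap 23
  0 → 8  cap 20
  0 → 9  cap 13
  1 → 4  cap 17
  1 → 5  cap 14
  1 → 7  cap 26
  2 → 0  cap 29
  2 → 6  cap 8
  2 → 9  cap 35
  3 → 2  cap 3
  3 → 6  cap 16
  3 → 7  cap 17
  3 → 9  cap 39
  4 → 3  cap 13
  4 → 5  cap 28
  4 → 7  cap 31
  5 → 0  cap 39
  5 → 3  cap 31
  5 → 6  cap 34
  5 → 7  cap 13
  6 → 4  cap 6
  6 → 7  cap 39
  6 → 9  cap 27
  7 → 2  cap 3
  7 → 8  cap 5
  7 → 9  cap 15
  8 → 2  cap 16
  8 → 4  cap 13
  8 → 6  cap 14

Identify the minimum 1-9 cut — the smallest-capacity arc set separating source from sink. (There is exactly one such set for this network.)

Min-cut arcs: {(1,4), (1,5), (7,2), (7,8), (7,9)} (total capacity 54)

augment #1: 1→7→9 push 15
augment #2: 1→4→3→9 push 13
augment #3: 1→5→0→9 push 13
augment #4: 1→5→3→9 push 1
augment #5: 1→7→2→9 push 3
augment #6: 1→4→5→3→9 push 4
augment #7: 1→7→8→2→9 push 5
max flow = 54; residual-reachable set from 1 gives S-side
cut edges (S→T): {(1,4), (1,5), (7,2), (7,8), (7,9)} total cap 54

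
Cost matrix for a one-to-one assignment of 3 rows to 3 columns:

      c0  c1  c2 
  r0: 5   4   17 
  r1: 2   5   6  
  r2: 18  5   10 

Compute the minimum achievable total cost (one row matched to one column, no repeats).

one of 2 optimal assignments: row0→col0 (cost 5), row1→col2 (cost 6), row2→col1 (cost 5)
total = 5 + 6 + 5 = 16

Minimum assignment cost: 16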